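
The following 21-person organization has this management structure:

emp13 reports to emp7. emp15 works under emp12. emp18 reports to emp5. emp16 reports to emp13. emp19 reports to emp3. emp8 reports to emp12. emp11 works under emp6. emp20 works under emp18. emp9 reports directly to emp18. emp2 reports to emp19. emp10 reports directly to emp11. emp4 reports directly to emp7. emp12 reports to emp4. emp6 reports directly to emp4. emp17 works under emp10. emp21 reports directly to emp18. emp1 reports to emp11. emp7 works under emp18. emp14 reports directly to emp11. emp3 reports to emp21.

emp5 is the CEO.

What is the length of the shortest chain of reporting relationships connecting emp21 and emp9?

emp21 is 1 level below emp18, and emp9 is 1 level below emp18 (their lowest common manager). The shortest path runs up from emp21 to emp18 and back down to emp9: 1 + 1 = 2 links.

2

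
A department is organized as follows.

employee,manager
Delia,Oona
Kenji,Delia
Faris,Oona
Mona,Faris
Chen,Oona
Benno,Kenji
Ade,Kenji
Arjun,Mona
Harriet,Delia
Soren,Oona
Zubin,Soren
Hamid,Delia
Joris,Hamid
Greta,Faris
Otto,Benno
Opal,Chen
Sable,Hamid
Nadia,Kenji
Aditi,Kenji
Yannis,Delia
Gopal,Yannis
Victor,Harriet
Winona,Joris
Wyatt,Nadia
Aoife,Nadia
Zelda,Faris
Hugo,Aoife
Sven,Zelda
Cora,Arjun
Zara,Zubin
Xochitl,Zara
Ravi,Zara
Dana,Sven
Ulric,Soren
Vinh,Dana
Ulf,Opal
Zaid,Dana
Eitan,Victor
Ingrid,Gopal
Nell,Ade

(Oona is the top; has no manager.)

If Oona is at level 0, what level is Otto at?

Chain from Otto up to Oona: Otto → Benno → Kenji → Delia → Oona. That is 4 steps up, so Otto is 4 levels below Oona.

4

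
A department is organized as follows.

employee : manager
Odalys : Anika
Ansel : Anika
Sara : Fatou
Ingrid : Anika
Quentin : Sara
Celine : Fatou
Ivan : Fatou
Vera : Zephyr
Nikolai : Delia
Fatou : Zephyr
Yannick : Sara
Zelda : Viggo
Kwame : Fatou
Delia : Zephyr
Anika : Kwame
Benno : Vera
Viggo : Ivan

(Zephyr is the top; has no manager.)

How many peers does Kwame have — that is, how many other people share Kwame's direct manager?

Kwame reports to Fatou. Fatou's other direct reports are Sara, Ivan, Celine — 3 peers.

3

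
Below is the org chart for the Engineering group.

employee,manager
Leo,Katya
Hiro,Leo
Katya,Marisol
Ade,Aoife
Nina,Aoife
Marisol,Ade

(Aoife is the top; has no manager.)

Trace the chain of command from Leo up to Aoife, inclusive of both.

Leo -> Katya -> Marisol -> Ade -> Aoife

Leo reports to Katya. Katya reports to Marisol. Marisol reports to Ade. Ade reports to Aoife. Aoife is at the top.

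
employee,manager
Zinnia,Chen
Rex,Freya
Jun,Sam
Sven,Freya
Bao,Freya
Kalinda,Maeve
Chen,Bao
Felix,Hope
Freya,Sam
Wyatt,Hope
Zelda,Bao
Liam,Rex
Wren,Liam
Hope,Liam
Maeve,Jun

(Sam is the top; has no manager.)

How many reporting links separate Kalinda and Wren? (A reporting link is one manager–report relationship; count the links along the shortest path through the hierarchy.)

7

Kalinda is 3 levels below Sam, and Wren is 4 levels below Sam (their lowest common manager). The shortest path runs up from Kalinda to Sam and back down to Wren: 3 + 4 = 7 links.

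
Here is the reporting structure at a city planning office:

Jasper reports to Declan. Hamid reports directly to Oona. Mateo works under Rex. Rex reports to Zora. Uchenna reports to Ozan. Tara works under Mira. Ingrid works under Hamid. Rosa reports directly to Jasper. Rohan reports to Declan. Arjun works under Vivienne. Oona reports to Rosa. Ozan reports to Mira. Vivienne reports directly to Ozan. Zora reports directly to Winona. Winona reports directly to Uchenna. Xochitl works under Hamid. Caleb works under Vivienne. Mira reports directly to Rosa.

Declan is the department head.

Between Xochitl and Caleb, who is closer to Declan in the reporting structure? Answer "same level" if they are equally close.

Xochitl

Xochitl is 5 levels below Declan; Caleb is 6. Xochitl is higher.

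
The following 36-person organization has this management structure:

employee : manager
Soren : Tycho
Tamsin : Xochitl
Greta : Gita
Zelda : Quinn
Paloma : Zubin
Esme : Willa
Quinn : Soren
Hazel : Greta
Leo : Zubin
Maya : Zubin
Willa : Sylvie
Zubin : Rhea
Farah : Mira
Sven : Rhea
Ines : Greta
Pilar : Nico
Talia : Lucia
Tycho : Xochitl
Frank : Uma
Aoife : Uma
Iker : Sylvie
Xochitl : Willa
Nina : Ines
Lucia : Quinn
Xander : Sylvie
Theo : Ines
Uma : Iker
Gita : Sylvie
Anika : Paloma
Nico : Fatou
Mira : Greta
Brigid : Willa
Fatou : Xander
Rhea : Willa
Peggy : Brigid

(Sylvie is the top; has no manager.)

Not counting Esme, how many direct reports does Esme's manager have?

Esme reports to Willa. Willa's other direct reports are Xochitl, Rhea, Brigid — 3 peers.

3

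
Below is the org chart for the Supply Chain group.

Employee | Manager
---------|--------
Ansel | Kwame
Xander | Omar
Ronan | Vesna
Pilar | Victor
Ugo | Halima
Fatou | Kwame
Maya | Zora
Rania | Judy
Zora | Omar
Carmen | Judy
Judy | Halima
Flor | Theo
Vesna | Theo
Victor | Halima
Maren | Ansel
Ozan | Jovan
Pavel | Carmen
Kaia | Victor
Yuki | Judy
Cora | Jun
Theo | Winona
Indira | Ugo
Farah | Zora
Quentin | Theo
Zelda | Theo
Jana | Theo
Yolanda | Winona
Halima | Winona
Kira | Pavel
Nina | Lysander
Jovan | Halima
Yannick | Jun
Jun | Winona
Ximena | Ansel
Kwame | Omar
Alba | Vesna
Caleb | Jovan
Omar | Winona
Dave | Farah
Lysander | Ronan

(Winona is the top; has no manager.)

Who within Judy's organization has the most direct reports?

Direct-report counts within Judy's organization: Judy has 3; Carmen has 1; Pavel has 1. The largest is 3, held by Judy.

Judy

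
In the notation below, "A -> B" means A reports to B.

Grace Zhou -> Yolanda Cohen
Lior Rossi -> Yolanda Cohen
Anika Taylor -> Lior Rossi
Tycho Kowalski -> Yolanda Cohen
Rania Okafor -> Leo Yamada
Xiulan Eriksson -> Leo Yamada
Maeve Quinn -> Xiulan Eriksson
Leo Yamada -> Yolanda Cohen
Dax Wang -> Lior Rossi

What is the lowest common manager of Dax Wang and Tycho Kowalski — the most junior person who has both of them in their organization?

Dax Wang's chain of managers is Lior Rossi, Yolanda Cohen. Tycho Kowalski's chain of managers is Yolanda Cohen. The first manager that appears in both chains is Yolanda Cohen.

Yolanda Cohen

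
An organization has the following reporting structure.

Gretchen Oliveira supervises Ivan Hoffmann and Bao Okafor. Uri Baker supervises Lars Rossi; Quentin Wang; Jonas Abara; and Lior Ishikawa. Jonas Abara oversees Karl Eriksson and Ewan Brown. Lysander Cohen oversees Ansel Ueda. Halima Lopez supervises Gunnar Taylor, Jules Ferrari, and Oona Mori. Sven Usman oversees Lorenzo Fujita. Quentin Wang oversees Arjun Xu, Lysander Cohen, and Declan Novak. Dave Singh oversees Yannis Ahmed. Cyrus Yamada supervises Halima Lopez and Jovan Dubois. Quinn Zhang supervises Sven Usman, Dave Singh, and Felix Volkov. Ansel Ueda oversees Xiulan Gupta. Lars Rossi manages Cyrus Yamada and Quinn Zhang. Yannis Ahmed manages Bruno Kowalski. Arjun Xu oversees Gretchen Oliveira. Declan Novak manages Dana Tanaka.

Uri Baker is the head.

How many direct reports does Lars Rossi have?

Lars Rossi directly manages Quinn Zhang, Cyrus Yamada. That is 2 direct reports.

2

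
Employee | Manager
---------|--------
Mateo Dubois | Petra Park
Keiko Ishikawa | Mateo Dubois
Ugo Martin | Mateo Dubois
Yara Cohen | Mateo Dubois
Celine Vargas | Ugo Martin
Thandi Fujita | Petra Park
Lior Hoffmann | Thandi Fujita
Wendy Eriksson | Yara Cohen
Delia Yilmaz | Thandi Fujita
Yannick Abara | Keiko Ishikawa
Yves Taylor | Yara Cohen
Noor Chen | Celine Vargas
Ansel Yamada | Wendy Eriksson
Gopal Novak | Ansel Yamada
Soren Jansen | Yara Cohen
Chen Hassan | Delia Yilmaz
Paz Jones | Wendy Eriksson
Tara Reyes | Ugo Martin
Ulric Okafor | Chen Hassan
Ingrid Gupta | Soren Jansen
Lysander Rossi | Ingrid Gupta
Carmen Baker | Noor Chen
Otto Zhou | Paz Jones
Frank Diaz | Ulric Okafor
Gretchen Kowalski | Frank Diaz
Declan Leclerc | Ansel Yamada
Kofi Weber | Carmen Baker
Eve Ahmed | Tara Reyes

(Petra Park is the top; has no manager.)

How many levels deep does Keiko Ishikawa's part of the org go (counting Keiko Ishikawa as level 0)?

1

The longest chain under Keiko Ishikawa runs Keiko Ishikawa → Yannick Abara, which is 1 level below Keiko Ishikawa.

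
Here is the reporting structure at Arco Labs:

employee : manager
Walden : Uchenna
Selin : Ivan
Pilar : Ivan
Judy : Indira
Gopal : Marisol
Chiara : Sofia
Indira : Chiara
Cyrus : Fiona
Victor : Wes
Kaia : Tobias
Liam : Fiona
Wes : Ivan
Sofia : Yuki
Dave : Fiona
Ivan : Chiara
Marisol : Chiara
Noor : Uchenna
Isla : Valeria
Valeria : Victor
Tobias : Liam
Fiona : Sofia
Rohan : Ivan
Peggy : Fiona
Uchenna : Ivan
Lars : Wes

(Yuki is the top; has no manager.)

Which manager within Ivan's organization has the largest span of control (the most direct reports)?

Ivan

Direct-report counts within Ivan's organization: Ivan has 5; Wes has 2; Victor has 1; Valeria has 1; Uchenna has 2. The largest is 5, held by Ivan.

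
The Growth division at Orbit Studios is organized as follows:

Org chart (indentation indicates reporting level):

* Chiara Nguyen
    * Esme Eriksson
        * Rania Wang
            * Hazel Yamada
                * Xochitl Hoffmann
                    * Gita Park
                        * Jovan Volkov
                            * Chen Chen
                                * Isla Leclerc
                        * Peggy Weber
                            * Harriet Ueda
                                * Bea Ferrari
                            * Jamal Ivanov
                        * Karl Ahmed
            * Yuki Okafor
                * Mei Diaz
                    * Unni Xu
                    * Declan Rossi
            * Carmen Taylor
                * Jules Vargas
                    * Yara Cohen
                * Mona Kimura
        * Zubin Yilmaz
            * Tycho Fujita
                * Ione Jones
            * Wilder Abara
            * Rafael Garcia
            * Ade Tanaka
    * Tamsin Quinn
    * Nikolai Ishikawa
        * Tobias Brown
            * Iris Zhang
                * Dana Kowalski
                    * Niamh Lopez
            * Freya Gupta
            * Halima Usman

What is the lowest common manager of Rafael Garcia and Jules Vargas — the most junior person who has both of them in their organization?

Rafael Garcia's chain of managers is Zubin Yilmaz, Esme Eriksson, Chiara Nguyen. Jules Vargas's chain of managers is Carmen Taylor, Rania Wang, Esme Eriksson, Chiara Nguyen. The first manager that appears in both chains is Esme Eriksson.

Esme Eriksson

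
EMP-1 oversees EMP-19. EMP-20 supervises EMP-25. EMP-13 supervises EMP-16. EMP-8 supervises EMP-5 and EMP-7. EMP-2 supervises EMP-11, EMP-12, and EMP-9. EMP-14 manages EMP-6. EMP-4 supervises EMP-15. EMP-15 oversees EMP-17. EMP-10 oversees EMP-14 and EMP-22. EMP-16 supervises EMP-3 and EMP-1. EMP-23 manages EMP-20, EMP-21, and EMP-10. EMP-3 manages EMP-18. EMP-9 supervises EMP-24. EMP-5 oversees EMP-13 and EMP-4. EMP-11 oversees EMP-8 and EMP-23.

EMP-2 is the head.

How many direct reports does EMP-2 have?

3

EMP-2 directly manages EMP-11, EMP-12, EMP-9. That is 3 direct reports.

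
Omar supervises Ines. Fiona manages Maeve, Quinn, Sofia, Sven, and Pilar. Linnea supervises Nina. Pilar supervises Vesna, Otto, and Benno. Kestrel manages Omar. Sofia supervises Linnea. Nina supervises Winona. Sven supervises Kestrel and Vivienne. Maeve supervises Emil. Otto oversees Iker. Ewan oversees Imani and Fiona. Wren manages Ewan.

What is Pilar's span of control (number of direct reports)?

3

Pilar directly manages Vesna, Otto, Benno. That is 3 direct reports.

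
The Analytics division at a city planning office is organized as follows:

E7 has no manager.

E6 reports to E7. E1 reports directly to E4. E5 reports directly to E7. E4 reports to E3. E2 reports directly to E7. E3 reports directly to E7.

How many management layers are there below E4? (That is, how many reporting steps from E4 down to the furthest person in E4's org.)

The longest chain under E4 runs E4 → E1, which is 1 level below E4.

1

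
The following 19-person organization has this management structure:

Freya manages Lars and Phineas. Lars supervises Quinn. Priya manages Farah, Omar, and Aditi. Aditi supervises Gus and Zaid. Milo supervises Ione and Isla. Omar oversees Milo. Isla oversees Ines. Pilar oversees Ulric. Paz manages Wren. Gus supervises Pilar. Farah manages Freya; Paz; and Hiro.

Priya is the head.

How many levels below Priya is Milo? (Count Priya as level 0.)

2

Chain from Milo up to Priya: Milo → Omar → Priya. That is 2 steps up, so Milo is 2 levels below Priya.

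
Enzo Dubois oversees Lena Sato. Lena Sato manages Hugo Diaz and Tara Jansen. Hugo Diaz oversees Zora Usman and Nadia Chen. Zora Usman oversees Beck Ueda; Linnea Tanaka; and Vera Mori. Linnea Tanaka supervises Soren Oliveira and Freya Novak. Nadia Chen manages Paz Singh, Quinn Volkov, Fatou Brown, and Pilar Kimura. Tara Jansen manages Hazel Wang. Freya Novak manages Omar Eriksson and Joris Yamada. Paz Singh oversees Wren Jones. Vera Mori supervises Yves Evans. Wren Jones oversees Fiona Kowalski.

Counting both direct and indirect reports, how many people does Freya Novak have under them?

Freya Novak directly manages Omar Eriksson, Joris Yamada. Omar Eriksson has no reports. Joris Yamada has no reports. So Freya Novak's organization is 2 direct reports plus everyone under them: 1 + 1 = 2.

2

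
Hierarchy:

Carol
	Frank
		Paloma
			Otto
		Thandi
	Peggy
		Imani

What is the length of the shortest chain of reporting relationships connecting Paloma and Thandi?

2

Paloma is 1 level below Frank, and Thandi is 1 level below Frank (their lowest common manager). The shortest path runs up from Paloma to Frank and back down to Thandi: 1 + 1 = 2 links.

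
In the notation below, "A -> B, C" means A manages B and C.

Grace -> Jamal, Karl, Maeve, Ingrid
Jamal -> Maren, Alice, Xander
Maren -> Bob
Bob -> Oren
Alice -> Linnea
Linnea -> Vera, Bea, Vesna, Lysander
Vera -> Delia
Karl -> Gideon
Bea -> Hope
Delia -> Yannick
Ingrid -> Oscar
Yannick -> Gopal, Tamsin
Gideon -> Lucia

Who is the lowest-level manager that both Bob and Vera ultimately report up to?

Bob's chain of managers is Maren, Jamal, Grace. Vera's chain of managers is Linnea, Alice, Jamal, Grace. The first manager that appears in both chains is Jamal.

Jamal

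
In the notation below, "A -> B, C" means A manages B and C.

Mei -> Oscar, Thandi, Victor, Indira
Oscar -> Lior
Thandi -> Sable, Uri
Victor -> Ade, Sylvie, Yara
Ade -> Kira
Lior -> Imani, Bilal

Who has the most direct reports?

Mei

Direct-report counts: Mei has 4; Victor has 3; Ade has 1; Thandi has 2; Oscar has 1; Lior has 2. The largest is 4, held by Mei.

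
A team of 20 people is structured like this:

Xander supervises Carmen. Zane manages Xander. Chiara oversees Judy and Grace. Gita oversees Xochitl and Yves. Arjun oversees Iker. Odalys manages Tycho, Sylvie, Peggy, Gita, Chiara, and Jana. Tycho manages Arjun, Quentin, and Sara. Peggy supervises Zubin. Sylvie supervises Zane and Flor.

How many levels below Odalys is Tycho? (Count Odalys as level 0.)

Chain from Tycho up to Odalys: Tycho → Odalys. That is 1 step up, so Tycho is 1 level below Odalys.

1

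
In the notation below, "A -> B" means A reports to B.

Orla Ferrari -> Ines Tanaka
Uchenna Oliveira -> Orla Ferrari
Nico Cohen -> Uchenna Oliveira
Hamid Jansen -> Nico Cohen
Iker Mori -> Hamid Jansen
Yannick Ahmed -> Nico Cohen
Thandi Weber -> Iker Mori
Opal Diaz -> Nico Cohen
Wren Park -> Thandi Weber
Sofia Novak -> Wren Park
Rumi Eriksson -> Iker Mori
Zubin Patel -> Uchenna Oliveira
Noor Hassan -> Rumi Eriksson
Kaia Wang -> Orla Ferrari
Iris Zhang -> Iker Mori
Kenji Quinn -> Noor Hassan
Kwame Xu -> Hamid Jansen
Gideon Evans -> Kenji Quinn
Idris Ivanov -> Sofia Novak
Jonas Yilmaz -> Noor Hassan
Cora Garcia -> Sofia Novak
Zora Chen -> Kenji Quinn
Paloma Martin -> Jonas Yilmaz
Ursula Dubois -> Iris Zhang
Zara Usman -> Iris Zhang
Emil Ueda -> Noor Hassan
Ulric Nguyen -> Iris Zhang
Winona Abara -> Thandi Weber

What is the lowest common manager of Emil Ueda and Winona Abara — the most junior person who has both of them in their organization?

Iker Mori

Emil Ueda's chain of managers is Noor Hassan, Rumi Eriksson, Iker Mori, Hamid Jansen, Nico Cohen, Uchenna Oliveira, Orla Ferrari, Ines Tanaka. Winona Abara's chain of managers is Thandi Weber, Iker Mori, Hamid Jansen, Nico Cohen, Uchenna Oliveira, Orla Ferrari, Ines Tanaka. The first manager that appears in both chains is Iker Mori.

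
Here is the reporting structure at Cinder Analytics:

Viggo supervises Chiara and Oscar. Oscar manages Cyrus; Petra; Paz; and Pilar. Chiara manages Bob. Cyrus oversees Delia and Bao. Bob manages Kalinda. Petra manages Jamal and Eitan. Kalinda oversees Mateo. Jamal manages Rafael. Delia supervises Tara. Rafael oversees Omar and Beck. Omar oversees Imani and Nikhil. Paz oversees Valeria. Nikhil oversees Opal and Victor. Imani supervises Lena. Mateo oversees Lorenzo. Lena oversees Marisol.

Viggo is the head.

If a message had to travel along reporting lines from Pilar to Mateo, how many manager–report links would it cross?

6

Pilar is 2 levels below Viggo, and Mateo is 4 levels below Viggo (their lowest common manager). The shortest path runs up from Pilar to Viggo and back down to Mateo: 2 + 4 = 6 links.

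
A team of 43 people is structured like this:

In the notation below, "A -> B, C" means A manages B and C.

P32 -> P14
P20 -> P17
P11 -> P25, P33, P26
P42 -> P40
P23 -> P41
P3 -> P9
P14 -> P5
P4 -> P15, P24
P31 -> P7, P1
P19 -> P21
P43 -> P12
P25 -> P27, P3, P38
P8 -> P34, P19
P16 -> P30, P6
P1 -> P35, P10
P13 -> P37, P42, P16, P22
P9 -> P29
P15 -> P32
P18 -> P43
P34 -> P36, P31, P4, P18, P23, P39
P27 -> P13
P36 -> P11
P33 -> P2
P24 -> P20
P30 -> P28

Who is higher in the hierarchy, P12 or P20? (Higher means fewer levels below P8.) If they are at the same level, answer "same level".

Both P12 and P20 are 4 levels below P8.

same level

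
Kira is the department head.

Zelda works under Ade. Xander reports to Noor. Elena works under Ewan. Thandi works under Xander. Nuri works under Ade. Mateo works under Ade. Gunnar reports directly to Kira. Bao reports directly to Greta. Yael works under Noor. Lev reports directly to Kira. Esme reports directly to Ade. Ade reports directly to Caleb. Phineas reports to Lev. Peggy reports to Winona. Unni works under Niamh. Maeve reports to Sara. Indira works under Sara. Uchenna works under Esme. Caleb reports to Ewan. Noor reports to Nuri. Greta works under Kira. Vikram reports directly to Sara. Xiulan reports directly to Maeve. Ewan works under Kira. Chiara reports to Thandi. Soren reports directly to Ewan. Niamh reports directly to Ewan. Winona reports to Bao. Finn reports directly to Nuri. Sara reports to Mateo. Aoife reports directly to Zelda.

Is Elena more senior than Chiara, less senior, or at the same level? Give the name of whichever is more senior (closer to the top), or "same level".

Elena is 2 levels below Kira; Chiara is 8. Elena is higher.

Elena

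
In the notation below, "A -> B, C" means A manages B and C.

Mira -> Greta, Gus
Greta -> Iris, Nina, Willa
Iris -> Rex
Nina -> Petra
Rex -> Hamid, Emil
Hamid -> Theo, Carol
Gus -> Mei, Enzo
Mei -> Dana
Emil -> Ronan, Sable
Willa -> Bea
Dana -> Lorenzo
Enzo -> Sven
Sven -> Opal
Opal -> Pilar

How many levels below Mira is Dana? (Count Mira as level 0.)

Chain from Dana up to Mira: Dana → Mei → Gus → Mira. That is 3 steps up, so Dana is 3 levels below Mira.

3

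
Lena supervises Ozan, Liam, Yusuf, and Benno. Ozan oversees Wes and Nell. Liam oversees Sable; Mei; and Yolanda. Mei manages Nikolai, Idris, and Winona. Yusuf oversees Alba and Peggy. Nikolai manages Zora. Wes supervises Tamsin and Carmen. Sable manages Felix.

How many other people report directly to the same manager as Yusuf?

Yusuf reports to Lena. Lena's other direct reports are Ozan, Liam, Benno — 3 peers.

3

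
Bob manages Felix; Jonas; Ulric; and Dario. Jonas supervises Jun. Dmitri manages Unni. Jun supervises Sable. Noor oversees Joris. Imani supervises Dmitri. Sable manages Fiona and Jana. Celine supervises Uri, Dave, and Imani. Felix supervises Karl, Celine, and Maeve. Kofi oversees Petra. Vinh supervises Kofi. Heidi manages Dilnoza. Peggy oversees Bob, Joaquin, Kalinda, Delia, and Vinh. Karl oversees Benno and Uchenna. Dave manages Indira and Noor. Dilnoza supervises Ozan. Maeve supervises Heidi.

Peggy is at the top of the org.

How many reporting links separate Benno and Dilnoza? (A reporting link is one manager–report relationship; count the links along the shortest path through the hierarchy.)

Benno is 2 levels below Felix, and Dilnoza is 3 levels below Felix (their lowest common manager). The shortest path runs up from Benno to Felix and back down to Dilnoza: 2 + 3 = 5 links.

5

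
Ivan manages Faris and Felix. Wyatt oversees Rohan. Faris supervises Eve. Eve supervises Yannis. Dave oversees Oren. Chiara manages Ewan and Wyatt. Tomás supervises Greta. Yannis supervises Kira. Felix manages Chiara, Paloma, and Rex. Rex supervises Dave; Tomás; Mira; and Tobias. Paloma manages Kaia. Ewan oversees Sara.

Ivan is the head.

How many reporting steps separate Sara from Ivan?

4

Chain from Sara up to Ivan: Sara → Ewan → Chiara → Felix → Ivan. That is 4 steps up, so Sara is 4 levels below Ivan.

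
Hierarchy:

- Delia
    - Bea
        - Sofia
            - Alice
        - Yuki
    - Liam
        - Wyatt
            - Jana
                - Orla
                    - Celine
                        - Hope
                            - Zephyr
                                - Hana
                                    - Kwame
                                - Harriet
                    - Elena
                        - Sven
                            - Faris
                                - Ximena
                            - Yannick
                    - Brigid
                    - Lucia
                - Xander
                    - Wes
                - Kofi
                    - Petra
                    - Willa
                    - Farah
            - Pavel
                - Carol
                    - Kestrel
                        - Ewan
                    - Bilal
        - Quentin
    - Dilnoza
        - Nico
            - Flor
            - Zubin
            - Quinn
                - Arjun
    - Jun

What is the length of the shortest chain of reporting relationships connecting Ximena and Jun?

Ximena is 8 levels below Delia, and Jun is 1 level below Delia (their lowest common manager). The shortest path runs up from Ximena to Delia and back down to Jun: 8 + 1 = 9 links.

9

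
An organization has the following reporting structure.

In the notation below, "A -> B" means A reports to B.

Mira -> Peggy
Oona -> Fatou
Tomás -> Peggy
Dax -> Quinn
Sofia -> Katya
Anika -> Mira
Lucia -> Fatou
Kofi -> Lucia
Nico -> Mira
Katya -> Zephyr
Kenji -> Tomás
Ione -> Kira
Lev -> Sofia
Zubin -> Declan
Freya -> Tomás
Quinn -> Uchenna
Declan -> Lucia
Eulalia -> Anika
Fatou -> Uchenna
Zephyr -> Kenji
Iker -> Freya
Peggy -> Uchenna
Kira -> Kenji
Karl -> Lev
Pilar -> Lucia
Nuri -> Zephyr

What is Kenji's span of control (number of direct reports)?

Kenji directly manages Zephyr, Kira. That is 2 direct reports.

2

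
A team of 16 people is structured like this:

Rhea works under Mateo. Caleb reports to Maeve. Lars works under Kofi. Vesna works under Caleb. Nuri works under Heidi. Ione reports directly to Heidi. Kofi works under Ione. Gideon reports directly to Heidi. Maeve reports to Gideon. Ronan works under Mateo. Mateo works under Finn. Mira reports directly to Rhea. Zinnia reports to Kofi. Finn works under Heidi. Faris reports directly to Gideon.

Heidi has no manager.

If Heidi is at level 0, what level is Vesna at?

Chain from Vesna up to Heidi: Vesna → Caleb → Maeve → Gideon → Heidi. That is 4 steps up, so Vesna is 4 levels below Heidi.

4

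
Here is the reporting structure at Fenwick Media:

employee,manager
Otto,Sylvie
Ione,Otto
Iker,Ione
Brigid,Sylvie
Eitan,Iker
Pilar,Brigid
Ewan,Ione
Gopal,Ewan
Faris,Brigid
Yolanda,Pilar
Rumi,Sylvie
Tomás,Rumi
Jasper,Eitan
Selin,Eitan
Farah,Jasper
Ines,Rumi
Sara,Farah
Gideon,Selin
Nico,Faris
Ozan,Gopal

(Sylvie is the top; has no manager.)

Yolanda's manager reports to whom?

Brigid

Yolanda reports to Pilar, and Pilar reports to Brigid. So Yolanda's skip-level manager is Brigid.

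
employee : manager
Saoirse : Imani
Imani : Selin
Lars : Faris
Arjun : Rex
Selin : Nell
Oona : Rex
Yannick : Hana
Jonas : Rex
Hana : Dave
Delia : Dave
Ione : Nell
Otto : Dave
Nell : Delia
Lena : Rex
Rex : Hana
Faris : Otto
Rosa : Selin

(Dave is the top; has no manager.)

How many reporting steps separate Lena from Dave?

Chain from Lena up to Dave: Lena → Rex → Hana → Dave. That is 3 steps up, so Lena is 3 levels below Dave.

3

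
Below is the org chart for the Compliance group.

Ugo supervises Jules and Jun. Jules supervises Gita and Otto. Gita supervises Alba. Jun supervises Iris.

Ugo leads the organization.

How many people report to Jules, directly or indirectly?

Jules directly manages Gita, Otto. Under Gita: Alba (1). Otto has no reports. So Jules's organization is 2 direct reports plus everyone under them: 2 + 1 = 3.

3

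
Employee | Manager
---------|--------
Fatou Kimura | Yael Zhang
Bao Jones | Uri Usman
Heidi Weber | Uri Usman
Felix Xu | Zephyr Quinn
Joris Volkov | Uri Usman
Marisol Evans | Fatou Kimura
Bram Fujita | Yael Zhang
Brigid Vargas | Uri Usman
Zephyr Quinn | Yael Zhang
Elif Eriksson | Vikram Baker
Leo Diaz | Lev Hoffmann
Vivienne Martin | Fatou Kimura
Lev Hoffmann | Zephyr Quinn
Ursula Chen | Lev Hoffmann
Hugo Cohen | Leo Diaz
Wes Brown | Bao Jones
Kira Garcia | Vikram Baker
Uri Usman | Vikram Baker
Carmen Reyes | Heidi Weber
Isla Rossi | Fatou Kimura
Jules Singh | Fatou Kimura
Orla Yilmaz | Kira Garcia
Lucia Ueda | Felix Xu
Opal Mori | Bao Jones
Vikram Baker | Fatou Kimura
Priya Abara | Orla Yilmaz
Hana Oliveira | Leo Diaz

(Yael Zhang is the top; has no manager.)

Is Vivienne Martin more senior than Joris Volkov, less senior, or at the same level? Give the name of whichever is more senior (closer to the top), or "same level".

Vivienne Martin

Vivienne Martin is 2 levels below Yael Zhang; Joris Volkov is 4. Vivienne Martin is higher.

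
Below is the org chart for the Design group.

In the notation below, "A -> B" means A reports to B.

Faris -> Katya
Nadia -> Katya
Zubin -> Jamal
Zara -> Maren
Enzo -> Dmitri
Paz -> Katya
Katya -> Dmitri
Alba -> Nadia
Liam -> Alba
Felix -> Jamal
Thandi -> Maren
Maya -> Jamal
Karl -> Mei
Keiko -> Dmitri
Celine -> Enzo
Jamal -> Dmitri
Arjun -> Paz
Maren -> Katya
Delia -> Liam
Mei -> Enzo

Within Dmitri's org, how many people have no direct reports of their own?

11

The people in Dmitri's organization with no one reporting to them are Zubin, Felix, Maya, Keiko, Karl, Celine, Faris, Arjun, Delia, Thandi, Zara. That is 11.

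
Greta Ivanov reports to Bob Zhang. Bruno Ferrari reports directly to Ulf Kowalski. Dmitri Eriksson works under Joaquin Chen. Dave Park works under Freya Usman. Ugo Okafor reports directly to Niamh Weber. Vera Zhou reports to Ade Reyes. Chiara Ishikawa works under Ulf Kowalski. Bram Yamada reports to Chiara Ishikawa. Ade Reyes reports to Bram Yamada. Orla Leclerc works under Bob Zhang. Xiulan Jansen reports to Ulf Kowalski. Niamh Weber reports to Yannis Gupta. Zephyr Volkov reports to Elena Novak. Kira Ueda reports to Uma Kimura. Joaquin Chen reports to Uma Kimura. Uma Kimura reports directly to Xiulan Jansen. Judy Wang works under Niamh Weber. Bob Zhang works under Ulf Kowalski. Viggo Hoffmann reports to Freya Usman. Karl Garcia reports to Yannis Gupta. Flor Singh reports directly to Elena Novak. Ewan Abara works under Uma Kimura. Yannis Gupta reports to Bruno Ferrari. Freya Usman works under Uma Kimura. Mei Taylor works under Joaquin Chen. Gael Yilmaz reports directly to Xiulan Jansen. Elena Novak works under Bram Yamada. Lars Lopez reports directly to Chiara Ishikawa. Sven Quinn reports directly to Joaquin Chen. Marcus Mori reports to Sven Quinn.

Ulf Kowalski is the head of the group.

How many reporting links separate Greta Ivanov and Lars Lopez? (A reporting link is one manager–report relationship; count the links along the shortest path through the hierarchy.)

Greta Ivanov is 2 levels below Ulf Kowalski, and Lars Lopez is 2 levels below Ulf Kowalski (their lowest common manager). The shortest path runs up from Greta Ivanov to Ulf Kowalski and back down to Lars Lopez: 2 + 2 = 4 links.

4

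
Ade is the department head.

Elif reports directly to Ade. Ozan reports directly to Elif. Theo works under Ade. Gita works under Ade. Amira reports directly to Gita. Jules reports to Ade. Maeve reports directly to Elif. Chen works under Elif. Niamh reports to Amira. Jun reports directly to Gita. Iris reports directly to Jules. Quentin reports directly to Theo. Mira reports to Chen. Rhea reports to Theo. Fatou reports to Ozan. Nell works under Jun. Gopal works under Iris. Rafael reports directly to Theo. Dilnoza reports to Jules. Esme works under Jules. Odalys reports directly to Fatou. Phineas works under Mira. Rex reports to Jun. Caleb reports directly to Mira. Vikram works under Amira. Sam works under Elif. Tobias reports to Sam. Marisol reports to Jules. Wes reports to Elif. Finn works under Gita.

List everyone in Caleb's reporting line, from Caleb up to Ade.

Caleb -> Mira -> Chen -> Elif -> Ade

Caleb reports to Mira. Mira reports to Chen. Chen reports to Elif. Elif reports to Ade. Ade is at the top.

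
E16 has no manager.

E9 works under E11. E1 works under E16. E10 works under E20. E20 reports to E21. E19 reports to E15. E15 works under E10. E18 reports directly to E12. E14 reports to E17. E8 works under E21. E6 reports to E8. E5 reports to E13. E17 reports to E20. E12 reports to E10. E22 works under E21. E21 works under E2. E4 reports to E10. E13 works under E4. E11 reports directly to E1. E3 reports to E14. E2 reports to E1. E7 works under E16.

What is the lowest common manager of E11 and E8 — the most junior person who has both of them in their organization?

E11's chain of managers is E1, E16. E8's chain of managers is E21, E2, E1, E16. The first manager that appears in both chains is E1.

E1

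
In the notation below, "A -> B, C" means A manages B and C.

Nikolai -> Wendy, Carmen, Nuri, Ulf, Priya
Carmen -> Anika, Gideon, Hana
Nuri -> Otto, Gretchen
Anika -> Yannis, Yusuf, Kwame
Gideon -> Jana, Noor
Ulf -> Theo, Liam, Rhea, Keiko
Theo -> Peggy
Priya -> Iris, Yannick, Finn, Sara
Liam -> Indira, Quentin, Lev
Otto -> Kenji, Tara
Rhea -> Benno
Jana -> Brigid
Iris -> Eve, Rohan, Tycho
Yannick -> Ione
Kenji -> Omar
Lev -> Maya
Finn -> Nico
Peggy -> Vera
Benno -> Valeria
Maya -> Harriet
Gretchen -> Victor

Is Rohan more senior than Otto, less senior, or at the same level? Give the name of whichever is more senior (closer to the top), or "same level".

Otto

Rohan is 3 levels below Nikolai; Otto is 2. Otto is higher.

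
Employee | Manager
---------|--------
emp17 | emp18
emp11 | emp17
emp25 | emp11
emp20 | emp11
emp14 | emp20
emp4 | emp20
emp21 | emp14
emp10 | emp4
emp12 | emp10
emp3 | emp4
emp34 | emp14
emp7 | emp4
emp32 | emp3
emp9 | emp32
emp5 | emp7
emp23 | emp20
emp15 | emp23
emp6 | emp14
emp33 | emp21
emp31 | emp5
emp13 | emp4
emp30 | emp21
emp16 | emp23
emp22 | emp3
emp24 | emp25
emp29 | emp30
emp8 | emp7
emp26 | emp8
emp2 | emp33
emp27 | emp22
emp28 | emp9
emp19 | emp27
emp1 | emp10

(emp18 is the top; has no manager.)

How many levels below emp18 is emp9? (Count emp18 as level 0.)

Chain from emp9 up to emp18: emp9 → emp32 → emp3 → emp4 → emp20 → emp11 → emp17 → emp18. That is 7 steps up, so emp9 is 7 levels below emp18.

7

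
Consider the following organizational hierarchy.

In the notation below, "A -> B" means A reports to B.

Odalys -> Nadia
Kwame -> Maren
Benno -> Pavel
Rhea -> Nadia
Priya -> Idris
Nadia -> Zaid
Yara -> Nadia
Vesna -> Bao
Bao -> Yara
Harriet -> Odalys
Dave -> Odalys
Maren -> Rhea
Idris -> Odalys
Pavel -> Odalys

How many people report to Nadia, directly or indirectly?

Nadia directly manages Odalys, Yara, Rhea. Under Odalys: Harriet, Dave, Idris, Priya, Pavel, Benno (6). Under Yara: Bao, Vesna (2). Under Rhea: Maren, Kwame (2). So Nadia's organization is 3 direct reports plus everyone under them: 7 + 3 + 3 = 13.

13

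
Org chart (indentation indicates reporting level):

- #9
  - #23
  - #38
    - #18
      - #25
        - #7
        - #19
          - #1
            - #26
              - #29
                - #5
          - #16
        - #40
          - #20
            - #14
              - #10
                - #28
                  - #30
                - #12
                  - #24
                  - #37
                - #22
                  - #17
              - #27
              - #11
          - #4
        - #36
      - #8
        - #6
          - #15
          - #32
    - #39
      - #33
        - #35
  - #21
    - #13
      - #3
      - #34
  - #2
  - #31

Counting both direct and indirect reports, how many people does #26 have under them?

#26 directly manages #29. Under #29: #5 (1). That's 2 in total.

2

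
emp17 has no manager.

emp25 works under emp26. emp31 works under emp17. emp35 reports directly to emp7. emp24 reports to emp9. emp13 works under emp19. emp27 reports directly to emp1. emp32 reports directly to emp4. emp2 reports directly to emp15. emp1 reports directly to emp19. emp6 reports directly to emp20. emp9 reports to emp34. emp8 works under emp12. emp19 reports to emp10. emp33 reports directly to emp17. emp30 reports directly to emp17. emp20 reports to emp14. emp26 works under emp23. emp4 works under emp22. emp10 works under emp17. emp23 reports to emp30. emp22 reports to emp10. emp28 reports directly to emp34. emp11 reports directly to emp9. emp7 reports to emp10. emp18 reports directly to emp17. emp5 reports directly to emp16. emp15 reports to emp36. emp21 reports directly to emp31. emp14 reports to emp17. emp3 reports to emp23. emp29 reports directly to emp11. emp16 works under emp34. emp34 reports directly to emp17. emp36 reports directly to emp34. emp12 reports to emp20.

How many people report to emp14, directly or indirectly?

emp14 directly manages emp20. Under emp20: emp12, emp8, emp6 (3). That's 4 in total.

4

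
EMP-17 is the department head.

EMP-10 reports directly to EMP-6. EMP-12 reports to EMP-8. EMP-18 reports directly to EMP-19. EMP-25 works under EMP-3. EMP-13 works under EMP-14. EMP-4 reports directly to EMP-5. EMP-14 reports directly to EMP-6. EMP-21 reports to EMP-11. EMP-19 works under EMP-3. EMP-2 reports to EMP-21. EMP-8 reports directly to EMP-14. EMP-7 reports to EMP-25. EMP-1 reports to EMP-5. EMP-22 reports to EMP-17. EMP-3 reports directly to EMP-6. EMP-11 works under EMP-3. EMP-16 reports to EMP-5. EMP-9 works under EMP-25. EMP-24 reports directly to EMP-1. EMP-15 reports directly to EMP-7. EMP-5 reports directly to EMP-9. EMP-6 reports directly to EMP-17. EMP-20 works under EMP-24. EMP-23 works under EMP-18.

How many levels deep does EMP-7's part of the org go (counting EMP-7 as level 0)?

1

The longest chain under EMP-7 runs EMP-7 → EMP-15, which is 1 level below EMP-7.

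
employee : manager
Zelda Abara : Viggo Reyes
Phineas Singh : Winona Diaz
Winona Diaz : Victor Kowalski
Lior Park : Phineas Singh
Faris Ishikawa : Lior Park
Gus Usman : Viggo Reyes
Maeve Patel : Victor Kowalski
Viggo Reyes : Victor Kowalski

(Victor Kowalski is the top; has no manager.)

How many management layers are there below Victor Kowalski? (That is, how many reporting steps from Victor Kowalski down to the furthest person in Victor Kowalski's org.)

4

The longest chain under Victor Kowalski runs Victor Kowalski → Winona Diaz → Phineas Singh → Lior Park → Faris Ishikawa, which is 4 levels below Victor Kowalski.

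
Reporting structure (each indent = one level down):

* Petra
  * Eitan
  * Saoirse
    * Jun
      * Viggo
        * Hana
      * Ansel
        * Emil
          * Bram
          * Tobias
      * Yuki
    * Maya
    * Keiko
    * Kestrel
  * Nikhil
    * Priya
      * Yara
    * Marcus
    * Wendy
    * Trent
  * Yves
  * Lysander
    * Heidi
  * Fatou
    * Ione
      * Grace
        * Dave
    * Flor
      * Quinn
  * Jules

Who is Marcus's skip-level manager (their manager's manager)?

Petra

Marcus reports to Nikhil, and Nikhil reports to Petra. So Marcus's skip-level manager is Petra.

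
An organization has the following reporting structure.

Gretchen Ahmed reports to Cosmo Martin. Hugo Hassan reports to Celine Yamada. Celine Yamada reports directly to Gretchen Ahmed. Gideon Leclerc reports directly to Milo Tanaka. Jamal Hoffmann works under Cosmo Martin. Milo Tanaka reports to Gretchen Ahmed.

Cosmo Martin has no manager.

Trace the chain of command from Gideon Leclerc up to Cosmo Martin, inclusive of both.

Gideon Leclerc reports to Milo Tanaka. Milo Tanaka reports to Gretchen Ahmed. Gretchen Ahmed reports to Cosmo Martin. Cosmo Martin is at the top.

Gideon Leclerc -> Milo Tanaka -> Gretchen Ahmed -> Cosmo Martin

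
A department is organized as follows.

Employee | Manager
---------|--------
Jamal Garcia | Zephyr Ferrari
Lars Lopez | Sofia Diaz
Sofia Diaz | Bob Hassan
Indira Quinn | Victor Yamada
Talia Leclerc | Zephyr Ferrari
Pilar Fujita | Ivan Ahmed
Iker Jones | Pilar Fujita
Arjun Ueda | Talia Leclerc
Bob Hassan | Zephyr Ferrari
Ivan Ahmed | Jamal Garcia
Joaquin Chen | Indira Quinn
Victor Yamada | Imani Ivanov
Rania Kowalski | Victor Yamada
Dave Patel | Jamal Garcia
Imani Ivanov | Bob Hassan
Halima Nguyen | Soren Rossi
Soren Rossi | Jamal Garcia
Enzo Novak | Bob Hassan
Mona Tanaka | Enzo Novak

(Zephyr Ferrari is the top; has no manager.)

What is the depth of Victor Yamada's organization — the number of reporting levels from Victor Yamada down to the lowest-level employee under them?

2

The longest chain under Victor Yamada runs Victor Yamada → Indira Quinn → Joaquin Chen, which is 2 levels below Victor Yamada.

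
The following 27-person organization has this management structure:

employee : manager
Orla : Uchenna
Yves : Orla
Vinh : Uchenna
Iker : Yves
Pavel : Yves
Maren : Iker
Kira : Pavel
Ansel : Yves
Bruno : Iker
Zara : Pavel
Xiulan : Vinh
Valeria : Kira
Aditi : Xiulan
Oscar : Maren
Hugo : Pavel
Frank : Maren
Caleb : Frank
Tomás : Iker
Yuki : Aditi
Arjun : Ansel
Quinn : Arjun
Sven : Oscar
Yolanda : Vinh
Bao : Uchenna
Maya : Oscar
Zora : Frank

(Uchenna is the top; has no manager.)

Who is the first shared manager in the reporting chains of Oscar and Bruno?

Oscar's chain of managers is Maren, Iker, Yves, Orla, Uchenna. Bruno's chain of managers is Iker, Yves, Orla, Uchenna. The first manager that appears in both chains is Iker.

Iker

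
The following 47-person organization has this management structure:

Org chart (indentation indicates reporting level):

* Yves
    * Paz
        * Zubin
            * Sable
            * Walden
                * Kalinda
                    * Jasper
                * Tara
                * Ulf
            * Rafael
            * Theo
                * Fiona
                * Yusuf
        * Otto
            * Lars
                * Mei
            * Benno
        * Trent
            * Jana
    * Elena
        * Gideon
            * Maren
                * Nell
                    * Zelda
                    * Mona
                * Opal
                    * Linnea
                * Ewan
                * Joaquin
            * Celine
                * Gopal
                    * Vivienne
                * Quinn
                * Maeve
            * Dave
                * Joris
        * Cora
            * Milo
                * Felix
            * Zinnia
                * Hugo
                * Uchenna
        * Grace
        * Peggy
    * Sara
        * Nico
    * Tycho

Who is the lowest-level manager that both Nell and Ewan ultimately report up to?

Nell's chain of managers is Maren, Gideon, Elena, Yves. Ewan's chain of managers is Maren, Gideon, Elena, Yves. The first manager that appears in both chains is Maren.

Maren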